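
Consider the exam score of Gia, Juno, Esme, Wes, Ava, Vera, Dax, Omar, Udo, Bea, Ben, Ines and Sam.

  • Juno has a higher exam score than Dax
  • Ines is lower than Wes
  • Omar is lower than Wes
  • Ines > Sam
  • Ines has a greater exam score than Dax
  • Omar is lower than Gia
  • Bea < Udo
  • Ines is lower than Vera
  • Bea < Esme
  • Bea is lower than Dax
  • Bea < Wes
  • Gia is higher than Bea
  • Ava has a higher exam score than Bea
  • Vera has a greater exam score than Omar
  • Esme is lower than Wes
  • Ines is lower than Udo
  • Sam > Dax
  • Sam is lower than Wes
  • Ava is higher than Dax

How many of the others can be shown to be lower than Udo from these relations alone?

4

From Udo the given relations immediately reach Bea, Ines.
From those, Dax, Sam — 4 in total.
No other element is forced below Udo by the given relations, so the count is 4.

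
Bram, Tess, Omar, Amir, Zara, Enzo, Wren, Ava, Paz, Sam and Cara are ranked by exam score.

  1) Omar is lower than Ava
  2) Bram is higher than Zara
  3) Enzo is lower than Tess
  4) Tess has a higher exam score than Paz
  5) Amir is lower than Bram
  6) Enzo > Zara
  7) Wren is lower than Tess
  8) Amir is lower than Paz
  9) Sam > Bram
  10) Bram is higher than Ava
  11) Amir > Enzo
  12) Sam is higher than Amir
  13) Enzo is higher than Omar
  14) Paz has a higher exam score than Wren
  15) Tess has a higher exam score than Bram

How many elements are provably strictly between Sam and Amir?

Chaining upward from Amir reaches: Bram, Paz, Tess.
Chaining downward from Sam reaches: Zara, Omar, Enzo, Ava, Bram.
Strictly between Amir and Sam are those in both lists: Bram — 1 element.

1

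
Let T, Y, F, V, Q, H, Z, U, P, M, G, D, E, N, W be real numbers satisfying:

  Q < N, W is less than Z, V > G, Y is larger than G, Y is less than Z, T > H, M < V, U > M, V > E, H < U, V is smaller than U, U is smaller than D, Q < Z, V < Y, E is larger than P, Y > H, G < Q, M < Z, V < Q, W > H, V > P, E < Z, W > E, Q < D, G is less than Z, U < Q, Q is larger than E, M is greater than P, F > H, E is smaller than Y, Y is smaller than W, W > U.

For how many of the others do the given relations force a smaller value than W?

8

From W the given relations immediately reach H, E, U, Y.
From those, P, G, M, V — 8 in total.
Nothing else is reachable below W; 8 in all.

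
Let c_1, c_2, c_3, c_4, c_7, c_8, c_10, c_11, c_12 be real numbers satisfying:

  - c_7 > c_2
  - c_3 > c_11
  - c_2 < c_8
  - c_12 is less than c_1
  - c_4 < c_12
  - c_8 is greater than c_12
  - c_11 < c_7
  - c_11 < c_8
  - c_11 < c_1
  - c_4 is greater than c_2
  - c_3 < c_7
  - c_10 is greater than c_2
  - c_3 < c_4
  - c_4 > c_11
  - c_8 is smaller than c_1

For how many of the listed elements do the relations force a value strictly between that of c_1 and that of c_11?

4

Chaining upward from c_11 reaches: c_3, c_4, c_7, c_12, c_8.
Chaining downward from c_1 reaches: c_2, c_3, c_4, c_12, c_8.
Strictly between c_11 and c_1 are those in both lists: c_3, c_4, c_12, c_8 — 4 elements.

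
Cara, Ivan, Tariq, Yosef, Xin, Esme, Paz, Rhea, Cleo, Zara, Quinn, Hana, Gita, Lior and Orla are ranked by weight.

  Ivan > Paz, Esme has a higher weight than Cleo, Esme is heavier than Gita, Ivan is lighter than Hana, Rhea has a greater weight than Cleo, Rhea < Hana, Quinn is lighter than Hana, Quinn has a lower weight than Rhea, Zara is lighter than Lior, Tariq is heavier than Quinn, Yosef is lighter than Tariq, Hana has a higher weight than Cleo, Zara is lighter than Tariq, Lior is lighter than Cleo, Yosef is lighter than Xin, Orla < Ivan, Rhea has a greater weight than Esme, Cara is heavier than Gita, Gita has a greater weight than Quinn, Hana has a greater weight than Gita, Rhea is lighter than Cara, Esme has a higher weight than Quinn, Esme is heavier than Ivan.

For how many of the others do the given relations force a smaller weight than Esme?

The elements the relations force below Esme are Zara, Paz, Quinn, Gita, Orla, Lior, Cleo, Ivan — no chain reaches any other.
That is 8.

8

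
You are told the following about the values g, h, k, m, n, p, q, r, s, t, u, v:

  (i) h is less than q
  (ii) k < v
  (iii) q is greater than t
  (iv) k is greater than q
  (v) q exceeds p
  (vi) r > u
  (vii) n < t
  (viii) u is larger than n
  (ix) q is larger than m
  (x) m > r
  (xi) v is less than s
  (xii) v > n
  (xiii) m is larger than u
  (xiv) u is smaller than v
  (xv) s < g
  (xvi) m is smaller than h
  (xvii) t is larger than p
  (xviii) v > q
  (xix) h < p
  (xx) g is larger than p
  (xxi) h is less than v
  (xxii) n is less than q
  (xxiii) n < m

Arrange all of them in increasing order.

n < u < r < m < h < p < t < q < k < v < s < g

Nothing is placed below n, so it is least; from there n < u; u < r; r < m; m < h; h < p; p < t; t < q; q < k; k < v; v < s; s < g, each given directly.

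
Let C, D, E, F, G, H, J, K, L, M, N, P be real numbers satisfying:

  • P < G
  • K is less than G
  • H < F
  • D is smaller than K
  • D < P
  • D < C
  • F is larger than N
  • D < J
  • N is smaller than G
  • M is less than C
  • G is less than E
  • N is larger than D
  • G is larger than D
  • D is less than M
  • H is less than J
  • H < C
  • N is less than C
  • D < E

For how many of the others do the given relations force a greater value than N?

From N the given relations immediately reach F, C, G.
From those, E — 4 in total.
No other element is forced above N by the given relations, so the count is 4.

4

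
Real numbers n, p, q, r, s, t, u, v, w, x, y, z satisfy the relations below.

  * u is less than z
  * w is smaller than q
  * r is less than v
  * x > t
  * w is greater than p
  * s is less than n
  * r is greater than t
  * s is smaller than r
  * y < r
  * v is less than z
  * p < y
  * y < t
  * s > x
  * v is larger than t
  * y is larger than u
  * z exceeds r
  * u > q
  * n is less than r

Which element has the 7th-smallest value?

x

Chaining the given pairs: p < w < q < u < y < t < x < s < n < r < v < z.
The 7th smallest is x.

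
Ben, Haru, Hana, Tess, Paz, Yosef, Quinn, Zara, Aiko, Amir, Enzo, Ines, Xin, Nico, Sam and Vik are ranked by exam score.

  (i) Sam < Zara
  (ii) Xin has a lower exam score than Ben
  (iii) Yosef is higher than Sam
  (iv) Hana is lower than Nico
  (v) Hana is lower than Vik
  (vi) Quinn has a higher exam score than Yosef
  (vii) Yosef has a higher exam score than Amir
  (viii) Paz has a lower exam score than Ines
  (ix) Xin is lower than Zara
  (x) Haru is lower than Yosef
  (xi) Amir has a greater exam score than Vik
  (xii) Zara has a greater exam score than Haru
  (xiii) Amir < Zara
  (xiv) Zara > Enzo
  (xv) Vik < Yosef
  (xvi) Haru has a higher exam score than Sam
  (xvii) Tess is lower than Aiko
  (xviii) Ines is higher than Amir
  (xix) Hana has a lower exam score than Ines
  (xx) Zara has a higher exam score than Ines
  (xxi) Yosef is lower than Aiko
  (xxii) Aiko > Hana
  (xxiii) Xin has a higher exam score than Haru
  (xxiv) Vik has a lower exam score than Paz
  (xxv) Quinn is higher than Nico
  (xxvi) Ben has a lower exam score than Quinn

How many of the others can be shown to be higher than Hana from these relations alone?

Directly above Hana: Vik, Ines, Nico, Aiko.
One step further: Amir, Yosef, Paz, Quinn, Zara (9 so far).
No other element is forced above Hana by the given relations, so the count is 9.

9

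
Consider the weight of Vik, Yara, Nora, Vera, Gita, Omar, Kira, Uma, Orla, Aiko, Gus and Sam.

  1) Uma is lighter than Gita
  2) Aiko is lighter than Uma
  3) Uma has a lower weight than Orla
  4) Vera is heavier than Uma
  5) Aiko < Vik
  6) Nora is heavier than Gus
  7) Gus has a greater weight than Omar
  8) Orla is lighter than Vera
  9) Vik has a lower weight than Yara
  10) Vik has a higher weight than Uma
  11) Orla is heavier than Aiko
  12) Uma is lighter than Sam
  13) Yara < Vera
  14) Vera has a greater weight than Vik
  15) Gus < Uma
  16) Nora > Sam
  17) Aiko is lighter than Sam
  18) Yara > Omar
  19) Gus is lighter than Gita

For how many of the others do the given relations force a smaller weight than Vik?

The elements the relations force below Vik are Omar, Aiko, Gus, Uma — no chain reaches any other.
That is 4.

4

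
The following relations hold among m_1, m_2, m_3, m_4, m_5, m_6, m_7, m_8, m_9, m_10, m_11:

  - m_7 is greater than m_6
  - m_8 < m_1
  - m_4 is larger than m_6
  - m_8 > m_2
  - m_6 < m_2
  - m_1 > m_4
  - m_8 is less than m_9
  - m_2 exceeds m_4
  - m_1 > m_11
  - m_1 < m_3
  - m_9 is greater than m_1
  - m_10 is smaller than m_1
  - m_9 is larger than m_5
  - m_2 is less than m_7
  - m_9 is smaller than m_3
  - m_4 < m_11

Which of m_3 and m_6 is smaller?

m_6 < m_4 and m_4 < m_2 give m_6 < m_2.
With m_2 < m_8: m_6 < m_4 < m_2 < m_8.
Then m_8 < m_1 extends the chain to m_1.
With m_1 < m_9: m_6 < m_4 < m_2 < m_8 < m_1 < m_9.
Then m_9 < m_3 extends the chain to m_3.
So m_6 < m_3; m_6 is the smaller of the two.

m_6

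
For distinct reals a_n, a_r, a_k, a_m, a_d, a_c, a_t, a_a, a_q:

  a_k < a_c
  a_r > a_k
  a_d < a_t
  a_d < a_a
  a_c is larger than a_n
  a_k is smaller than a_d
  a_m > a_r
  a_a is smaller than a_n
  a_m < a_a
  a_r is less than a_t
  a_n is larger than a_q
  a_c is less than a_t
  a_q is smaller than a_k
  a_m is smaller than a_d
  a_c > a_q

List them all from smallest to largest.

a_q < a_k < a_r < a_m < a_d < a_a < a_n < a_c < a_t

The consecutive links are each given: a_q < a_k; a_k < a_r; a_r < a_m; a_m < a_d; a_d < a_a; a_a < a_n; a_n < a_c; a_c < a_t.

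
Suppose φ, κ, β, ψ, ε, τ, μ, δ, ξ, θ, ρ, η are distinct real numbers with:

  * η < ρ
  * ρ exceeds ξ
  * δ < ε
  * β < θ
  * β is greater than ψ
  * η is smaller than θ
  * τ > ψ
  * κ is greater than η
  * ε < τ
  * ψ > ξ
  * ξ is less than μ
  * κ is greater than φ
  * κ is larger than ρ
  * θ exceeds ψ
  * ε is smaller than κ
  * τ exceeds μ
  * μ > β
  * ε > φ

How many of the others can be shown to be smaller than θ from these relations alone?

From θ the given relations immediately reach η, ψ, β.
From those, ξ — 4 in total.
No other element is forced below θ by the given relations, so the count is 4.

4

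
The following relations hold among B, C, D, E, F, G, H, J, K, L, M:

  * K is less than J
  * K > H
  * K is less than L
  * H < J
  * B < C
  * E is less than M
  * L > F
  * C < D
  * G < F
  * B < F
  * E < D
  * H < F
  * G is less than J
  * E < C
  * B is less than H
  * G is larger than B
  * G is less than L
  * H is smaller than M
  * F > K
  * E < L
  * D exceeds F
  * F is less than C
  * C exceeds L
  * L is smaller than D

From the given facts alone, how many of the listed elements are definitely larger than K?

The elements the relations force above K are F, L, C, J, D — no chain reaches any other.
That is 5.

5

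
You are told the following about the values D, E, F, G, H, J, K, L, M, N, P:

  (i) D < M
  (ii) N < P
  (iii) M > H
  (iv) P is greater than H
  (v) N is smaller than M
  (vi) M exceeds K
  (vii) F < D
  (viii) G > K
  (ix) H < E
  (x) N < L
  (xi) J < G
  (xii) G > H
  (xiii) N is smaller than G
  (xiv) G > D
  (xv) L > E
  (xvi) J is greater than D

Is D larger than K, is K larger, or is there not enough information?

undetermined

Following every chain through D: above D we get J, M, G; below D we get F.
K is not reached, and no chain runs the other way from K to D.
So the given relations leave the order of D and K undetermined.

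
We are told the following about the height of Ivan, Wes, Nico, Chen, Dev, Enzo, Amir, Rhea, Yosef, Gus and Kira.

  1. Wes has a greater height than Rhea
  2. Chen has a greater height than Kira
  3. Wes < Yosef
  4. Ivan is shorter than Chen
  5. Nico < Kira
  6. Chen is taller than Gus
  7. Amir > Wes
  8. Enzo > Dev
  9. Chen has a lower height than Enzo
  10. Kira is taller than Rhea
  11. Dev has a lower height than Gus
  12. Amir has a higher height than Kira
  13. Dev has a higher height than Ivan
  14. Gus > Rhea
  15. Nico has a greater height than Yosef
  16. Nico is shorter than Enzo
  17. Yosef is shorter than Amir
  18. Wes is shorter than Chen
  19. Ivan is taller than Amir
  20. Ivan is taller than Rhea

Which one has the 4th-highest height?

Dev

Chaining the given pairs: Rhea < Wes < Yosef < Nico < Kira < Amir < Ivan < Dev < Gus < Chen < Enzo.
Counting 4 from the largest end gives Dev.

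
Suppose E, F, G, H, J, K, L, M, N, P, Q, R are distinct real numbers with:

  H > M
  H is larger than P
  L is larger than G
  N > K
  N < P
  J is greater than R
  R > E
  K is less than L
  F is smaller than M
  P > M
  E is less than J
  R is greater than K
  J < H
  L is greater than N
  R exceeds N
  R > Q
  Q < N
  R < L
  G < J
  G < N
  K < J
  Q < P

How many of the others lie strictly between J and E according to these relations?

The relations place E below J. An element lies strictly between them when it is forced above E and also forced below J.
Above E: {R, L, H}. Below J: {G, K, Q, N, R}.
Intersection: {R} — 1.

1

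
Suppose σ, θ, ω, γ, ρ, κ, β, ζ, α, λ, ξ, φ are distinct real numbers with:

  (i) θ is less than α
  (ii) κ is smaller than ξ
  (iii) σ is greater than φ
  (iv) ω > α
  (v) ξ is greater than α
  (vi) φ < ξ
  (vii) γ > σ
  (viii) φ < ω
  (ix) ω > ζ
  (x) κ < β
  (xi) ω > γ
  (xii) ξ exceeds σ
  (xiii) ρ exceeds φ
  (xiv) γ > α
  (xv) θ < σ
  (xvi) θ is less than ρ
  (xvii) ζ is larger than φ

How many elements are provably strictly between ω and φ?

3

The relations place φ below ω. An element lies strictly between them when it is forced above φ and also forced below ω.
Above φ: {σ, ζ, γ, ξ, ρ}. Below ω: {θ, σ, α, ζ, γ}.
Intersection: {σ, ζ, γ} — 3.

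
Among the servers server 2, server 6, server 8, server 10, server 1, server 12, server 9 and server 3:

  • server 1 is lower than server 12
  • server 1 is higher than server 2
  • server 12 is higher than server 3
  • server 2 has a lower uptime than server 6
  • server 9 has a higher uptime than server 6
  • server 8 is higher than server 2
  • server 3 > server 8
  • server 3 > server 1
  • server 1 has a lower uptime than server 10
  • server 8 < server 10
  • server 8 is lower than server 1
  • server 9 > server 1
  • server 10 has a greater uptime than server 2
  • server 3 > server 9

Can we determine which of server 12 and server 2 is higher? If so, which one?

server 12

server 2 < server 8 and server 8 < server 1 give server 2 < server 1.
With server 1 < server 9: server 2 < server 8 < server 1 < server 9.
With server 9 < server 3: server 2 < server 8 < server 1 < server 9 < server 3.
Then server 3 < server 12 extends the chain to server 12.
So server 12 is higher.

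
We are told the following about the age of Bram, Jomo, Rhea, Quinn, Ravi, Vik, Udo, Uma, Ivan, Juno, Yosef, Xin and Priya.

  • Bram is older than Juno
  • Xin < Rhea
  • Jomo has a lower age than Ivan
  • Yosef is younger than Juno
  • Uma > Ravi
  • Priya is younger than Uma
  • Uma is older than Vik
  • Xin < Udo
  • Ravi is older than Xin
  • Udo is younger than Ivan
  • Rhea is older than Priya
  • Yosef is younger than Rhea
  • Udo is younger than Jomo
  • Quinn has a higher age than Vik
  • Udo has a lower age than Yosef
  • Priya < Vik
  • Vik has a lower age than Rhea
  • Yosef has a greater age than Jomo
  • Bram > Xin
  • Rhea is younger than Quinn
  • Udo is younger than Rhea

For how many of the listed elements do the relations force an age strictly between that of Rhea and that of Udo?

2

Chaining upward from Udo reaches: Jomo, Yosef, Juno, Bram, Quinn, Ivan.
Chaining downward from Rhea reaches: Xin, Jomo, Yosef, Priya, Vik.
Strictly between Udo and Rhea are those in both lists: Jomo, Yosef — 2 elements.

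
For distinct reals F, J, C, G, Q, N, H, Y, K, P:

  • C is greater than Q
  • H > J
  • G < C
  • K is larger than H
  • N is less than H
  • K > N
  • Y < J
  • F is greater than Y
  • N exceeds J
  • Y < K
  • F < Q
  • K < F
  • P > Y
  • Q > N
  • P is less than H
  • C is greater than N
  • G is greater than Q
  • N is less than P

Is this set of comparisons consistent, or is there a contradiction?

Every relation is compatible with Y < J < N < P < H < K < F < Q < G < C; the set is consistent.

consistent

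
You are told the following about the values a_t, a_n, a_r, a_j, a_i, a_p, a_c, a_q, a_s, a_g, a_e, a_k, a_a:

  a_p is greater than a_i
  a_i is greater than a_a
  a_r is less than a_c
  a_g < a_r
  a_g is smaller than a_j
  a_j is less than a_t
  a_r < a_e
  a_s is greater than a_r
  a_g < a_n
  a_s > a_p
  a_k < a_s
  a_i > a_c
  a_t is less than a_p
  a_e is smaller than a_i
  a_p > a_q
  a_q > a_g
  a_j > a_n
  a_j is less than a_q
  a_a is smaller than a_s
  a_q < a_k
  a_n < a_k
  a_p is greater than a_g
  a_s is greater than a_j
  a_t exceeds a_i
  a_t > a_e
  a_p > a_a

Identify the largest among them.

a_s

a_g is not greatest since a_g < a_q; a_r is not greatest since a_r < a_s; a_e is not greatest since a_e < a_i; a_a is not greatest since a_a < a_s; a_c is not greatest since a_c < a_i; a_i is not greatest since a_i < a_t; a_n is not greatest since a_n < a_j; a_j is not greatest since a_j < a_t; a_q is not greatest since a_q < a_p; a_t is not greatest since a_t < a_p; a_k is not greatest since a_k < a_s; a_p is not greatest since a_p < a_s.
Only a_s has nothing above it, so a_s is the largest.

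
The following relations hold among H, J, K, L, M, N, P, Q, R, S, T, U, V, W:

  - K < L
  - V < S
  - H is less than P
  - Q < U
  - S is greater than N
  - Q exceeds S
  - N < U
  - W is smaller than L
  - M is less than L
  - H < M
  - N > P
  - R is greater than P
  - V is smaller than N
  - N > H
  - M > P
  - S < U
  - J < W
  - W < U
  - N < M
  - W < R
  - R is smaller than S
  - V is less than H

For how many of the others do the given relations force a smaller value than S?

From S the given relations immediately reach V, N, R.
From those, H, P, W — 6 in total.
From those, J — 7 in total.
No other element is forced below S by the given relations, so the count is 7.

7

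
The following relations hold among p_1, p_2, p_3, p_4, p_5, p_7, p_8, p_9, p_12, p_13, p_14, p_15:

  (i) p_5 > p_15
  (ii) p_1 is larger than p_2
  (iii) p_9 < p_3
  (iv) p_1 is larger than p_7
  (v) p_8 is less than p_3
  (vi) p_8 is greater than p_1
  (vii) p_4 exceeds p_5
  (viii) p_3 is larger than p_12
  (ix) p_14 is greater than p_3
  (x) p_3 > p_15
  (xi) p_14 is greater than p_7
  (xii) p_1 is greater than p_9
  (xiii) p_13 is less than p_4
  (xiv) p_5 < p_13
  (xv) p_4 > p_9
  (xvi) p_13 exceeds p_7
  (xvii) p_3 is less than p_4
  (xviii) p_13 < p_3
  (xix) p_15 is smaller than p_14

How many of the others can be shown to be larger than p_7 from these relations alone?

Directly above p_7: p_13, p_1, p_14.
One step further: p_8, p_3, p_4 (6 so far).
Nothing else is reachable above p_7; 6 in all.

6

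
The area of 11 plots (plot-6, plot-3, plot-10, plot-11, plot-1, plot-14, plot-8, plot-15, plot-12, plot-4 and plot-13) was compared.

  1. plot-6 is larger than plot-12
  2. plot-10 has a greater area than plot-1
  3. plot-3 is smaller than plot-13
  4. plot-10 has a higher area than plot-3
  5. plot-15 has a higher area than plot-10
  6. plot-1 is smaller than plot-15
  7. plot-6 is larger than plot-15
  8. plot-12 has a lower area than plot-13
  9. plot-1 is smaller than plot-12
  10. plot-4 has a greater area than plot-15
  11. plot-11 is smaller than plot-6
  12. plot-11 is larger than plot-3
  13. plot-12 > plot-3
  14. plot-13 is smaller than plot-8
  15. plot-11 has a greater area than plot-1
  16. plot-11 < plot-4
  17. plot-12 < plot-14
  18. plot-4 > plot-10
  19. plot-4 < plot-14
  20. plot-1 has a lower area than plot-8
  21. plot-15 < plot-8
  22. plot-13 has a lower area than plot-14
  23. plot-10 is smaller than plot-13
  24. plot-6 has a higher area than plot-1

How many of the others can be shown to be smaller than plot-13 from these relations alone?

4

The elements the relations force below plot-13 are plot-1, plot-3, plot-10, plot-12 — no chain reaches any other.
That is 4.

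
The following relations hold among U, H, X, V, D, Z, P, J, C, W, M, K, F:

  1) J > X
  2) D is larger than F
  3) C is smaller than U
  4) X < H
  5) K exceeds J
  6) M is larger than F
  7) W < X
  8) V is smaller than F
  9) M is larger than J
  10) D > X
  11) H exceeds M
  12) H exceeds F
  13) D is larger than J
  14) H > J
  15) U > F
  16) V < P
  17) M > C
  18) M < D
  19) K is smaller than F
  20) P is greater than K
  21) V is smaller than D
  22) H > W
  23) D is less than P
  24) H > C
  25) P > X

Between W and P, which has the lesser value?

W < X and X < J give W < J.
With J < K: W < X < J < K.
With K < F: W < X < J < K < F.
Then F < M extends the chain to M.
Then M < D extends the chain to D.
Then D < P extends the chain to P.
So W < P; W is the smaller of the two.

W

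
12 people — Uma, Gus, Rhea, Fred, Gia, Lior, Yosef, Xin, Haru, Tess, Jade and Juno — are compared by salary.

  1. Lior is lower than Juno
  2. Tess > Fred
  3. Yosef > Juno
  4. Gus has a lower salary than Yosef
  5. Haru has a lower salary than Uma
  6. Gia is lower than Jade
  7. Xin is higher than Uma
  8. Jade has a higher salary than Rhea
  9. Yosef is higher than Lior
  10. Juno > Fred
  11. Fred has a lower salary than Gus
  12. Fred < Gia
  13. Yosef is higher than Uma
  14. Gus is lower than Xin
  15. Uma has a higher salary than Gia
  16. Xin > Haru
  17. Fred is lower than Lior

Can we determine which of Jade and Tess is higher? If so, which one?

Following every chain through Jade: below Jade we get Fred, Rhea, Gia.
Tess is not reached, and no chain runs the other way from Tess to Jade.
So the given relations leave the order of Jade and Tess undetermined.

undetermined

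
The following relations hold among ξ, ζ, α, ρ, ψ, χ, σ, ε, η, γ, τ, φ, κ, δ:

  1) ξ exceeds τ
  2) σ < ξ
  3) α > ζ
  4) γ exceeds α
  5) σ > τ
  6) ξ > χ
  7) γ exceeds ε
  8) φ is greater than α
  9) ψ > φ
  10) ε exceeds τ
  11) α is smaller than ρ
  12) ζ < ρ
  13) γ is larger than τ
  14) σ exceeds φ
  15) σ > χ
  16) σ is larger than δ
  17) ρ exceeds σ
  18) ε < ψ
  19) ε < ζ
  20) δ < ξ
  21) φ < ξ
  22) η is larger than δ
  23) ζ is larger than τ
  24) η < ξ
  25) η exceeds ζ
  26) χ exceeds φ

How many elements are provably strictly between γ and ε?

2

Chaining upward from ε reaches: ζ, α, φ, η, χ, ψ, σ, ρ, ξ.
Chaining downward from γ reaches: τ, ζ, α.
Strictly between ε and γ are those in both lists: ζ, α — 2 elements.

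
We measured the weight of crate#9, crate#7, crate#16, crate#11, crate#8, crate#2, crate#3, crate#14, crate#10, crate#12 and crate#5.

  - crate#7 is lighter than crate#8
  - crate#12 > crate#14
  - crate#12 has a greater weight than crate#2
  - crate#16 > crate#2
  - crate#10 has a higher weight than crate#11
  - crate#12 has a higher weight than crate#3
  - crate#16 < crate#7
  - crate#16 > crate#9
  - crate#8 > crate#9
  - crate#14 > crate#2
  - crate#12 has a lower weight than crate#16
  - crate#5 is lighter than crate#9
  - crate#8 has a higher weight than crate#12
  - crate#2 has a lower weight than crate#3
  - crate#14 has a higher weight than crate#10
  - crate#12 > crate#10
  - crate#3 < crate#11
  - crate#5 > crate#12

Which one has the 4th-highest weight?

crate#9

The consecutive relations fix a unique order: crate#2 < crate#3 < crate#11 < crate#10 < crate#14 < crate#12 < crate#5 < crate#9 < crate#16 < crate#7 < crate#8.
Counting 4 from the largest end gives crate#9.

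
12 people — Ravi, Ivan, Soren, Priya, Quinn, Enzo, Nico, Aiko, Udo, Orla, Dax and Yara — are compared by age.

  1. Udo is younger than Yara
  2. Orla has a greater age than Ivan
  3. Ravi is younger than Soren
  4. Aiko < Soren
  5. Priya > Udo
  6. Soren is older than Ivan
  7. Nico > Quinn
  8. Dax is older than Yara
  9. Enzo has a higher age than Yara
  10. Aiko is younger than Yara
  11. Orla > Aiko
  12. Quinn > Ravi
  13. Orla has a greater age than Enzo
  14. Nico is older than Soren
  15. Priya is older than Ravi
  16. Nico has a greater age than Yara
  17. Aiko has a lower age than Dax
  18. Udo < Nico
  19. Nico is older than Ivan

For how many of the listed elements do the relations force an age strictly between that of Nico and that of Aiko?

2

The relations place Aiko below Nico. An element lies strictly between them when it is forced above Aiko and also forced below Nico.
Above Aiko: {Yara, Soren, Enzo, Orla, Dax}. Below Nico: {Ravi, Ivan, Udo, Yara, Soren, Quinn}.
Intersection: {Yara, Soren} — 2.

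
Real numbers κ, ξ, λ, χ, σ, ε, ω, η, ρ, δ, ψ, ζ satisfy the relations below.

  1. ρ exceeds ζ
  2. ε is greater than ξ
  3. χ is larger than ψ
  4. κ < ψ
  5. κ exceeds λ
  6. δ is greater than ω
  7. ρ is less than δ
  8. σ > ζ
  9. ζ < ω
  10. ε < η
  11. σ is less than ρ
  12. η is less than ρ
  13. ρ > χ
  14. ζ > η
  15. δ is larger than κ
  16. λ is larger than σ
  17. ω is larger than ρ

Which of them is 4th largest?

χ

The consecutive relations fix a unique order: ξ < ε < η < ζ < σ < λ < κ < ψ < χ < ρ < ω < δ.
Counting 4 from the largest end gives χ.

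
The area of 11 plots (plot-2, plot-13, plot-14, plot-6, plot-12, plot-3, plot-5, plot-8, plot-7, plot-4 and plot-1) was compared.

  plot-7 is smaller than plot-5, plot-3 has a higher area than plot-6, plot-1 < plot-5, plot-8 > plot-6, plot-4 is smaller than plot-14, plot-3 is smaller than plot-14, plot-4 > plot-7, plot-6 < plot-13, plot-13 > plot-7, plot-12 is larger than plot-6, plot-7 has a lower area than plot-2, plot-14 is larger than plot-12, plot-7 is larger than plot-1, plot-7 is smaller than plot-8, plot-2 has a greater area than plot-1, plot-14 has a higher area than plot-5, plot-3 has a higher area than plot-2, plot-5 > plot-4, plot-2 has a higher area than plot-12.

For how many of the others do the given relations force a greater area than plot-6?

Directly above plot-6: plot-12, plot-8, plot-3, plot-13.
One step further: plot-2, plot-14 (6 so far).
Nothing else is reachable above plot-6; 6 in all.

6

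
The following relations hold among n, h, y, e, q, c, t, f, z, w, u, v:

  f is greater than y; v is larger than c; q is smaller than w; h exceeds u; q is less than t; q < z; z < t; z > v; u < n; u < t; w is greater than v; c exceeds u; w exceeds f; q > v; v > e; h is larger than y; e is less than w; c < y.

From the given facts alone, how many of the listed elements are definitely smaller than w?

7

From w the given relations immediately reach e, v, q, f.
From those, c, y — 6 in total.
From those, u — 7 in total.
No other element is forced below w by the given relations, so the count is 7.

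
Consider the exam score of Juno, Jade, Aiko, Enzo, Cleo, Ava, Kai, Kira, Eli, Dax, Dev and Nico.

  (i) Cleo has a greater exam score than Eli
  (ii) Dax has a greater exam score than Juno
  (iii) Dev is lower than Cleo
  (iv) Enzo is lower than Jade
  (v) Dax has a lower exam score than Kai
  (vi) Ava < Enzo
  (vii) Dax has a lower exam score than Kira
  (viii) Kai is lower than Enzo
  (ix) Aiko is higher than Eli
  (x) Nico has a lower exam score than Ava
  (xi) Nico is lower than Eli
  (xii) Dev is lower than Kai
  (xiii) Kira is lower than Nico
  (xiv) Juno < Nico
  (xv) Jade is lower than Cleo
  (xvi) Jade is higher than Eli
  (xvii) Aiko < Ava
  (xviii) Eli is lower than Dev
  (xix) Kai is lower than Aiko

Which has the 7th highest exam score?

Piecing the relations together gives one ordering: Juno < Dax < Kira < Nico < Eli < Dev < Kai < Aiko < Ava < Enzo < Jade < Cleo.
Counting 7 from the largest end gives Dev.

Dev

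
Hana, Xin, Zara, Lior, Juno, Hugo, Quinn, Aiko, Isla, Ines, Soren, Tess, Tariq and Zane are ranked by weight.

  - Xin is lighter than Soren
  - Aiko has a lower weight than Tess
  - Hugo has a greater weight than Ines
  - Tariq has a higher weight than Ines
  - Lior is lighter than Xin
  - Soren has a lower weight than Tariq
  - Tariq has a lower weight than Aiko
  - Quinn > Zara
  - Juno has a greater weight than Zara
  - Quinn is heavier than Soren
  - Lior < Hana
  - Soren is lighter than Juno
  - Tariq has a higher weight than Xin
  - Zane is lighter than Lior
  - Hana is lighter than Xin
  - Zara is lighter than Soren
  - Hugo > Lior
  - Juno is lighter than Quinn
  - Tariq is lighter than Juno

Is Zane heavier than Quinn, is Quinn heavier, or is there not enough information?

Quinn

Link the given pairs in sequence: Zane < Lior; Lior < Hana; Hana < Xin; Xin < Soren; Soren < Tariq; Tariq < Juno; Juno < Quinn.
Chaining these gives Zane < Lior < Hana < Xin < Soren < Tariq < Juno < Quinn.
So Quinn is heavier.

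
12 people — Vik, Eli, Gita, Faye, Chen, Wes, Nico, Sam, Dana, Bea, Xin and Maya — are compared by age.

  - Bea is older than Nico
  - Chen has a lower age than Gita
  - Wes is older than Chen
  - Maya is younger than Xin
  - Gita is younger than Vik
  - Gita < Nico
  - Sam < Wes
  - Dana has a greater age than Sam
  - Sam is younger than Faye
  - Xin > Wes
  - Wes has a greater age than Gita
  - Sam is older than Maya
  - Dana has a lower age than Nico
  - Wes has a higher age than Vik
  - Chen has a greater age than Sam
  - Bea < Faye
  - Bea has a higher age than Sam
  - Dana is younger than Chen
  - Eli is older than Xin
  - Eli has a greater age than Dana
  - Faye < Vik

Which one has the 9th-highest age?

Chen

Chaining the given pairs: Maya < Sam < Dana < Chen < Gita < Nico < Bea < Faye < Vik < Wes < Xin < Eli.
Counting 9 from the largest end gives Chen.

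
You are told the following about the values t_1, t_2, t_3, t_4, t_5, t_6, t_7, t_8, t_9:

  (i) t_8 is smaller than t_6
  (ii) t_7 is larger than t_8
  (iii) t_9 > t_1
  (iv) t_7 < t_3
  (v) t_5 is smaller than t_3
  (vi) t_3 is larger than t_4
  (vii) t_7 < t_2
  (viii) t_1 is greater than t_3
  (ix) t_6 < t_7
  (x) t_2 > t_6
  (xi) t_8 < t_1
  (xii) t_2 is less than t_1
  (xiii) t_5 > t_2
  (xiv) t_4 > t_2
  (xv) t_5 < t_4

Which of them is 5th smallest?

t_5

The consecutive relations fix a unique order: t_8 < t_6 < t_7 < t_2 < t_5 < t_4 < t_3 < t_1 < t_9.
Counting 5 from the smallest end gives t_5.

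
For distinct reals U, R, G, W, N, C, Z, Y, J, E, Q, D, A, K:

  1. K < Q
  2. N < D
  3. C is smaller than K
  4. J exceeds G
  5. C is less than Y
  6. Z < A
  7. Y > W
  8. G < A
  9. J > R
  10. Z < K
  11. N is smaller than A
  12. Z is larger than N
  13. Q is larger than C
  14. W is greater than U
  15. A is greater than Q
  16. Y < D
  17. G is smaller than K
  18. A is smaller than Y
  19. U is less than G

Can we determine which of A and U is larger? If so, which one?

The relevant relations are U < G; G < K; K < Q; Q < A.
Together: U < G < K < Q < A.
So A is larger.

A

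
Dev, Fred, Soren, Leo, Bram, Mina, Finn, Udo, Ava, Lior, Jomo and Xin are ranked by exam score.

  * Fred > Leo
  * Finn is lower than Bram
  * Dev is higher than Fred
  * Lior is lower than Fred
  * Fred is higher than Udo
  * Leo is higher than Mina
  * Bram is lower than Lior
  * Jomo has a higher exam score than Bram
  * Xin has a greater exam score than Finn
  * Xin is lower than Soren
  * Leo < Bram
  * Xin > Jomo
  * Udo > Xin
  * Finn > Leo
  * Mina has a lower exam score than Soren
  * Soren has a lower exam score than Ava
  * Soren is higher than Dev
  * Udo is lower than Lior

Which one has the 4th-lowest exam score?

The consecutive relations fix a unique order: Mina < Leo < Finn < Bram < Jomo < Xin < Udo < Lior < Fred < Dev < Soren < Ava.
The 4th smallest is Bram.

Bram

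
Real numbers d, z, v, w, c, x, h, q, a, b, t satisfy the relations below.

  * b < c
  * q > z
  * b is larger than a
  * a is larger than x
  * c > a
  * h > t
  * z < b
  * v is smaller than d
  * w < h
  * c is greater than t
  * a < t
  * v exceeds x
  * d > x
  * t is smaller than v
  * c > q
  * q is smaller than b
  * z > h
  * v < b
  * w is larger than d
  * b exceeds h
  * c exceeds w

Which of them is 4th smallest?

v

Chaining the given pairs: x < a < t < v < d < w < h < z < q < b < c.
The 4th smallest is v.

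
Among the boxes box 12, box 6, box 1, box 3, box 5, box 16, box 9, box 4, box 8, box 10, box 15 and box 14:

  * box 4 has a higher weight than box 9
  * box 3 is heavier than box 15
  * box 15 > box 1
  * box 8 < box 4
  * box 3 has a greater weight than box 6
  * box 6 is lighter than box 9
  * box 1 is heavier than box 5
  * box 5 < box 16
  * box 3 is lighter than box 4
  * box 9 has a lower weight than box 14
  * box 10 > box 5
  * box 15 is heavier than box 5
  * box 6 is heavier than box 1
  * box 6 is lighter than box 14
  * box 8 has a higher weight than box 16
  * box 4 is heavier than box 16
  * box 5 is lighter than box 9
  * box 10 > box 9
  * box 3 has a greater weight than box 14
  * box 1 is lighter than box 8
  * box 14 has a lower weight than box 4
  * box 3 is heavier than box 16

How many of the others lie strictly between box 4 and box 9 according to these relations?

2

The relations place box 9 below box 4. An element lies strictly between them when it is forced above box 9 and also forced below box 4.
Above box 9: {box 14, box 10, box 3}. Below box 4: {box 5, box 1, box 6, box 16, box 15, box 14, box 8, box 3}.
Intersection: {box 14, box 3} — 2.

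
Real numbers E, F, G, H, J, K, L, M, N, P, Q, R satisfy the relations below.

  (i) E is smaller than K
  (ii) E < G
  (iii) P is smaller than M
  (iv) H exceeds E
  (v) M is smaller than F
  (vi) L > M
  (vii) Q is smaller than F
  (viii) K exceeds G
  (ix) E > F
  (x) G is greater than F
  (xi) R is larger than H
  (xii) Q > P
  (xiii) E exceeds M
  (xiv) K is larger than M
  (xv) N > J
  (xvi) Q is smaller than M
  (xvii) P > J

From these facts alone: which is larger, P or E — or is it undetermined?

E

P < Q and Q < M give P < M.
With M < F: P < Q < M < F.
With F < E: P < Q < M < F < E.
So E is larger.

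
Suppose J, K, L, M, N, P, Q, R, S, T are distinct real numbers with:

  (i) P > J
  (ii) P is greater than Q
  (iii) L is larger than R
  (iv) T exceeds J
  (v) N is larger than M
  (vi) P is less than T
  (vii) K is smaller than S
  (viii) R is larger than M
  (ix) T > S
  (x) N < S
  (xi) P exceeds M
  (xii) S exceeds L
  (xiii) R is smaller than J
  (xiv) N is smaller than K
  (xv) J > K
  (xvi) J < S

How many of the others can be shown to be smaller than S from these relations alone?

6

The elements the relations force below S are M, N, R, K, L, J — no chain reaches any other.
That is 6.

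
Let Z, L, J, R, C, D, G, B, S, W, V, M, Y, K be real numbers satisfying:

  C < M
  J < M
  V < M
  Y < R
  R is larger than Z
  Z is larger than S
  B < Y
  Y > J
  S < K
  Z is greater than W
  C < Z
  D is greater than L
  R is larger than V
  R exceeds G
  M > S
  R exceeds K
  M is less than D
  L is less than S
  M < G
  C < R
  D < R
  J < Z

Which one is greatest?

J is not greatest since J < Z; V is not greatest since V < M; L is not greatest since L < D; C is not greatest since C < M; W is not greatest since W < Z; B is not greatest since B < Y; S is not greatest since S < Z; M is not greatest since M < D; Z is not greatest since Z < R; D is not greatest since D < R; K is not greatest since K < R; G is not greatest since G < R; Y is not greatest since Y < R.
Only R has nothing above it, so R is the greatest.

R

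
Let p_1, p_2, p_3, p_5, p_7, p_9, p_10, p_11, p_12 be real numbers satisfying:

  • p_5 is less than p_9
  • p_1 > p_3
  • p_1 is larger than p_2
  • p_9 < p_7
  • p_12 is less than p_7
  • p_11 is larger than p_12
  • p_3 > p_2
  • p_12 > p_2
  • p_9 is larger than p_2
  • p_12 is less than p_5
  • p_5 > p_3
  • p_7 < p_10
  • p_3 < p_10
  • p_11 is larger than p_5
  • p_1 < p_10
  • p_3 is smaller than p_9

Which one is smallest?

Chaining upward from p_2: directly above it, p_12, p_3, p_1, p_9; then p_5, p_11, p_7, p_10.
That covers every other element, and nothing is given below p_2, so p_2 is the smallest.

p_2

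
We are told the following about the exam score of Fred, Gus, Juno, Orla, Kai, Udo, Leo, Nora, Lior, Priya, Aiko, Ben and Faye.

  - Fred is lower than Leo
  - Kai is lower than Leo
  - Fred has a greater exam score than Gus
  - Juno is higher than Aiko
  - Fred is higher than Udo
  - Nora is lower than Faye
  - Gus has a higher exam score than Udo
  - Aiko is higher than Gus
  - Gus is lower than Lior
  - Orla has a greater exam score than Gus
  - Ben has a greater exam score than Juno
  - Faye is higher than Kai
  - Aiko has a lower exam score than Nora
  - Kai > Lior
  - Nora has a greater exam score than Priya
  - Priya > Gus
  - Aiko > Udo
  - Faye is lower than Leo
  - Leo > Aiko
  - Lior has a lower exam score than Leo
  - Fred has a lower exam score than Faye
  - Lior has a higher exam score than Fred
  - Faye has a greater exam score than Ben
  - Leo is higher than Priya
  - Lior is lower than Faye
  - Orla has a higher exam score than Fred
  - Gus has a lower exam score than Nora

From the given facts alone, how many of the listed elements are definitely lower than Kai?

Directly below Kai: Lior.
One step further: Gus, Fred (3 so far).
One step further: Udo (4 so far).
Nothing else is reachable below Kai; 4 in all.

4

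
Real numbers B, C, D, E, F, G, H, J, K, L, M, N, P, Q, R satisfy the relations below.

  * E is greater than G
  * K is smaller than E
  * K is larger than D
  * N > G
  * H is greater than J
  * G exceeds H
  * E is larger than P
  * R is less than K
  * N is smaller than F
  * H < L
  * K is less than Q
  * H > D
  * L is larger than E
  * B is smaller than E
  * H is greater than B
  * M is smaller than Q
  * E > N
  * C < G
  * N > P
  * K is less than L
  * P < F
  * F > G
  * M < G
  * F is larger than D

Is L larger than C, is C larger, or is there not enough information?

L

Link the given pairs in sequence: C < G; G < N; N < E; E < L.
Chaining these gives C < G < N < E < L.
So L is larger.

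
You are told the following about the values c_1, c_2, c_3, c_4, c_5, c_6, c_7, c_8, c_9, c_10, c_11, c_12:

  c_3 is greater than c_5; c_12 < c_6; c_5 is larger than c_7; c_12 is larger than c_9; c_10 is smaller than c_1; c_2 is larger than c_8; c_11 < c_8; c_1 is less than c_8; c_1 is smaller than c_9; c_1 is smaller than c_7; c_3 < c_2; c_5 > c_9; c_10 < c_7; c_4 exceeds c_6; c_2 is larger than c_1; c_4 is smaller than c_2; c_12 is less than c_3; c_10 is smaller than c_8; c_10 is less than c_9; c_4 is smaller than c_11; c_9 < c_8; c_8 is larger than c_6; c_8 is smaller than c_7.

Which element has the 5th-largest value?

Piecing the relations together gives one ordering: c_10 < c_1 < c_9 < c_12 < c_6 < c_4 < c_11 < c_8 < c_7 < c_5 < c_3 < c_2.
The 5th largest is c_8.

c_8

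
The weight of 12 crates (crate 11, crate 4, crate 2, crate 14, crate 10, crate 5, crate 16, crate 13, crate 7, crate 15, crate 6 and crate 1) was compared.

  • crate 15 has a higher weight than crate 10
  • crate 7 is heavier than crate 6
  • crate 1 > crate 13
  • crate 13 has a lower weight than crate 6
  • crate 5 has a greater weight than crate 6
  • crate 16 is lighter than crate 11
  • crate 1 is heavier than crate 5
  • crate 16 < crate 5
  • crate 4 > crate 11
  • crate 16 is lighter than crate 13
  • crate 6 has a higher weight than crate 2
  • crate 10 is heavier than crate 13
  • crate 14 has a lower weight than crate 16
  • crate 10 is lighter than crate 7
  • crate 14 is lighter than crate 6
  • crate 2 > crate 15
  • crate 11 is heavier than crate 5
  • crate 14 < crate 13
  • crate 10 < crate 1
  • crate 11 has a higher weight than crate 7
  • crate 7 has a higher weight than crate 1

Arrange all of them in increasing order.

crate 14 < crate 16 < crate 13 < crate 10 < crate 15 < crate 2 < crate 6 < crate 5 < crate 1 < crate 7 < crate 11 < crate 4

Nothing is placed below crate 14, so it is least; from there crate 14 < crate 16; crate 16 < crate 13; crate 13 < crate 10; crate 10 < crate 15; crate 15 < crate 2; crate 2 < crate 6; crate 6 < crate 5; crate 5 < crate 1; crate 1 < crate 7; crate 7 < crate 11; crate 11 < crate 4, each given directly.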